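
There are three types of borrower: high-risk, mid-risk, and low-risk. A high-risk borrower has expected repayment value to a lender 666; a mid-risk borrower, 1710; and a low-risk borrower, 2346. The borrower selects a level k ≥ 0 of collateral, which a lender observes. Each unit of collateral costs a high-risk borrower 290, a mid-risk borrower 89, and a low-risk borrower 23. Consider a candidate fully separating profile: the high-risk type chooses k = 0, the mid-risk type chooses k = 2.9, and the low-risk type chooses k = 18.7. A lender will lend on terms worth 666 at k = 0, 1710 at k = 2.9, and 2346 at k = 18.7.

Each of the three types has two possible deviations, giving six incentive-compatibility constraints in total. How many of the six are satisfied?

5

High-risk (own payoff 666): to k=2.9 gives 1710 − 290×2.9 = 869 → profitable ✗; to k=18.7 gives 2346 − 290×18.7 = -3077 → no gain ✓.
Mid-risk (own payoff 1710 − 89×2.9 = 1451.9): to k=0 gives 666 → no gain ✓; to k=18.7 gives 2346 − 89×18.7 = 681.7 → no gain ✓.
Low-risk (own payoff 2346 − 23×18.7 = 1915.9): to k=0 gives 666 → no gain ✓; to k=2.9 gives 1710 − 23×2.9 = 1643.3 → no gain ✓.
5 of the 6 constraints hold; not an equilibrium.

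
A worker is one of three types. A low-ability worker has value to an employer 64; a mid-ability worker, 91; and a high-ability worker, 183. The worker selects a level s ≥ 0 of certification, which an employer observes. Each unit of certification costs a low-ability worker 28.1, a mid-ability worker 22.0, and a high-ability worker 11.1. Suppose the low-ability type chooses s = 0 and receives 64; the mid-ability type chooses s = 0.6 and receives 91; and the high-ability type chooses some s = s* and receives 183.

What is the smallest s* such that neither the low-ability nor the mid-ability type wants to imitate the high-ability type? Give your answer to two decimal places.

4.78

Mid-ability type (on-path payoff 91 − 22.0×0.6 = 77.8) won't mimic when 77.8 ≥ 183 − 22.0·s*, i.e. s* ≥ 4.78.
Low-ability type (on-path payoff 64) won't mimic when 64 ≥ 183 − 28.1·s*, i.e. s* ≥ 4.23.
Both must hold, so s* = max(4.23, 4.78) = 4.78. The mid-ability type's constraint binds.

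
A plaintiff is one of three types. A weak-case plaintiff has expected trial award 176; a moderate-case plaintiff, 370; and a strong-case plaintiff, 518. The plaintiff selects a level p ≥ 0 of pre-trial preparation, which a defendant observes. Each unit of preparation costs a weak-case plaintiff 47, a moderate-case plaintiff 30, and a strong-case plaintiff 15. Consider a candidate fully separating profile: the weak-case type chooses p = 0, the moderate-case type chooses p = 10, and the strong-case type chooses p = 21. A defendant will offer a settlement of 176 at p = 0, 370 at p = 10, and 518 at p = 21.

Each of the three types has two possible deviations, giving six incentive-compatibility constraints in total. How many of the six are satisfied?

4

Weak-case (own payoff 176): to p=10 gives 370 − 47×10 = -100 → no gain ✓; to p=21 gives 518 − 47×21 = -469 → no gain ✓.
Strong-case (own payoff 518 − 15×21 = 203): to p=0 gives 176 → no gain ✓; to p=10 gives 370 − 15×10 = 220 → profitable ✗.
Moderate-case (own payoff 370 − 30×10 = 70): to p=0 gives 176 → profitable ✗; to p=21 gives 518 − 30×21 = -112 → no gain ✓.
4 of the 6 constraints hold; not an equilibrium.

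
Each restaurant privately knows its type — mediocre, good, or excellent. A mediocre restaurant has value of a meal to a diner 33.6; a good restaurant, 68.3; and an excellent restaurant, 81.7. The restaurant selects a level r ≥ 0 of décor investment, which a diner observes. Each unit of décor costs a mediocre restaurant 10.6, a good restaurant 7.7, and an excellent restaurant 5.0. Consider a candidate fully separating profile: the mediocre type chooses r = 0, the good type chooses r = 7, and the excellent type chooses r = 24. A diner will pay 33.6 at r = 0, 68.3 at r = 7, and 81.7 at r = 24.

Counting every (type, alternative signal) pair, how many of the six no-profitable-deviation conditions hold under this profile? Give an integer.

3

Mediocre (own payoff 33.6): to r=7 gives 68.3 − 10.6×7 = -5.9 → no gain ✓; to r=24 gives 81.7 − 10.6×24 = -172.7 → no gain ✓.
Good (own payoff 68.3 − 7.7×7 = 14.4): to r=0 gives 33.6 → profitable ✗; to r=24 gives 81.7 − 7.7×24 = -103.1 → no gain ✓.
Excellent (own payoff 81.7 − 5.0×24 = -38.3): to r=0 gives 33.6 → profitable ✗; to r=7 gives 68.3 − 5.0×7 = 33.3 → profitable ✗.
3 of the 6 constraints hold; not an equilibrium.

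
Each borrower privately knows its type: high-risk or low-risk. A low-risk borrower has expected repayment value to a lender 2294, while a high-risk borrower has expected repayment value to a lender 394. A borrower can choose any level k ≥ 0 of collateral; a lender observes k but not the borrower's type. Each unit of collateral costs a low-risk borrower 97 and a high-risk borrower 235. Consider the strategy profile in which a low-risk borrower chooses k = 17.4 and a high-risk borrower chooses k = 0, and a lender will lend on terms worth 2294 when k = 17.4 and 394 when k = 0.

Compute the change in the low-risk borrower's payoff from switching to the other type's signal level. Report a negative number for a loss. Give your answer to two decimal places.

-212.20

Playing k = 17.4 the low-risk borrower receives 2294 − 97 × 17.4 = 606.2.
Deviating to k = 0 yields 394 instead.
Gain from deviating: 394 − 606.2 = -212.20.
The gain is negative, so the low-risk type's incentive-compatibility constraint is satisfied.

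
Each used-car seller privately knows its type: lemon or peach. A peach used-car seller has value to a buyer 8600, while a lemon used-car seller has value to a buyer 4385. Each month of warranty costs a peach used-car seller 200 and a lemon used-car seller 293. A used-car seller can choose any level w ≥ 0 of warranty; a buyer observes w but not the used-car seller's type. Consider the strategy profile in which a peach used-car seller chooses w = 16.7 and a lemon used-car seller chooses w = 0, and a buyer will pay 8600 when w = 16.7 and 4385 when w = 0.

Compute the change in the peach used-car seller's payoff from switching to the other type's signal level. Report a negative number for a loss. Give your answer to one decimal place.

-875.0

Playing w = 16.7 the peach used-car seller receives 8600 − 200 × 16.7 = 5260.
Deviating to w = 0 yields 4385 instead.
Gain from deviating: 4385 − 5260 = -875.0.
The gain is negative, so the peach type's incentive-compatibility constraint is satisfied.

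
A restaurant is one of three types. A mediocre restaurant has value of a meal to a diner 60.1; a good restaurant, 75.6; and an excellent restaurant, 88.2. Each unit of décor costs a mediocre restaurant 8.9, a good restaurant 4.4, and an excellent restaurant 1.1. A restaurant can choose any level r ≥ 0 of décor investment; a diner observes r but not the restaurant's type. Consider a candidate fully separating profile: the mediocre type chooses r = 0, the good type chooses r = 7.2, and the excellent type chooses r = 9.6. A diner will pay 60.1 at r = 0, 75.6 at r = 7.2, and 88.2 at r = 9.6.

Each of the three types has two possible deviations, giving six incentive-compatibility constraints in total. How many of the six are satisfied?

4

Excellent (own payoff 88.2 − 1.1×9.6 = 77.64): to r=0 gives 60.1 → no gain ✓; to r=7.2 gives 75.6 − 1.1×7.2 = 67.68 → no gain ✓.
Mediocre (own payoff 60.1): to r=7.2 gives 75.6 − 8.9×7.2 = 11.52 → no gain ✓; to r=9.6 gives 88.2 − 8.9×9.6 = 2.76 → no gain ✓.
Good (own payoff 75.6 − 4.4×7.2 = 43.92): to r=0 gives 60.1 → profitable ✗; to r=9.6 gives 88.2 − 4.4×9.6 = 45.96 → profitable ✗.
4 of the 6 constraints hold; not an equilibrium.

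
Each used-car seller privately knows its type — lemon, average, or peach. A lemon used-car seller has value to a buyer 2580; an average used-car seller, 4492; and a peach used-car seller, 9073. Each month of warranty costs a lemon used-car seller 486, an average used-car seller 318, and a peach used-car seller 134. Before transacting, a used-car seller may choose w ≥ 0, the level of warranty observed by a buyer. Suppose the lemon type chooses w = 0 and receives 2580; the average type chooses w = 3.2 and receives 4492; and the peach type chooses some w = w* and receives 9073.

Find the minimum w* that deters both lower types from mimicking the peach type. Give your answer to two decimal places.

Average type (on-path payoff 4492 − 318×3.2 = 3474.4) won't mimic when 3474.4 ≥ 9073 − 318·w*, i.e. w* ≥ 17.61.
Lemon type (on-path payoff 2580) won't mimic when 2580 ≥ 9073 − 486·w*, i.e. w* ≥ 13.36.
Both must hold, so w* = max(13.36, 17.61) = 17.61. The average type's constraint binds.

17.61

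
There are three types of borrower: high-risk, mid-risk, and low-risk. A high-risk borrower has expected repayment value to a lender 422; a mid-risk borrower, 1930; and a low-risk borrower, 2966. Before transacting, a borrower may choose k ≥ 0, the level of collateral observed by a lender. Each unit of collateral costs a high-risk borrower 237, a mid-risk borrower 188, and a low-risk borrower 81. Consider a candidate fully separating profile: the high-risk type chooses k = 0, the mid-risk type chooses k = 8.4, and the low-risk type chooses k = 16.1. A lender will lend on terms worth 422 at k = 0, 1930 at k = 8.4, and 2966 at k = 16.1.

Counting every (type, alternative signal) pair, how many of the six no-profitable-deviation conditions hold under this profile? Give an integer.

5

Low-risk (own payoff 2966 − 81×16.1 = 1661.9): to k=0 gives 422 → no gain ✓; to k=8.4 gives 1930 − 81×8.4 = 1249.6 → no gain ✓.
Mid-risk (own payoff 1930 − 188×8.4 = 350.8): to k=0 gives 422 → profitable ✗; to k=16.1 gives 2966 − 188×16.1 = -60.8 → no gain ✓.
High-risk (own payoff 422): to k=8.4 gives 1930 − 237×8.4 = -60.8 → no gain ✓; to k=16.1 gives 2966 − 237×16.1 = -849.7 → no gain ✓.
5 of the 6 constraints hold; not an equilibrium.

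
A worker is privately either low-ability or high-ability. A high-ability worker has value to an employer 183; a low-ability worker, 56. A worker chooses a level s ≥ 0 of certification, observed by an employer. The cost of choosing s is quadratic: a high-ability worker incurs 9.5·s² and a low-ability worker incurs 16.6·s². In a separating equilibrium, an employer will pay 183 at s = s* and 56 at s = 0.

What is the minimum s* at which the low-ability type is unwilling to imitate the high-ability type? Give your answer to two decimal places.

The low-ability type at s = 0 receives 56; imitating at s* yields 183 − 16.6·s*².
Indifference: 56 = 183 − 16.6·s*², so s*² = (183 − 56) / 16.6 ≈ 7.6506.
s* = √7.6506 ≈ 2.77.

2.77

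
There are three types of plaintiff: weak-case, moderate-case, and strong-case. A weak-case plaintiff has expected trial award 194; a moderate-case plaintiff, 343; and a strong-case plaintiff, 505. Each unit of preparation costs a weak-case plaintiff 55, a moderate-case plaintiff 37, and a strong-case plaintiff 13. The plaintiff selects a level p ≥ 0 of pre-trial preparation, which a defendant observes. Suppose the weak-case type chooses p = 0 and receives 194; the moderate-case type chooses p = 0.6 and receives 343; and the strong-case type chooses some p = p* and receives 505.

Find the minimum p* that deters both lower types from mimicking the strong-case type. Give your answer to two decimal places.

5.65

Weak-case type (on-path payoff 194) won't mimic when 194 ≥ 505 − 55·p*, i.e. p* ≥ 5.65.
Moderate-case type (on-path payoff 343 − 37×0.6 = 320.8) won't mimic when 320.8 ≥ 505 − 37·p*, i.e. p* ≥ 4.98.
Both must hold, so p* = max(5.65, 4.98) = 5.65. The weak-case type's constraint binds.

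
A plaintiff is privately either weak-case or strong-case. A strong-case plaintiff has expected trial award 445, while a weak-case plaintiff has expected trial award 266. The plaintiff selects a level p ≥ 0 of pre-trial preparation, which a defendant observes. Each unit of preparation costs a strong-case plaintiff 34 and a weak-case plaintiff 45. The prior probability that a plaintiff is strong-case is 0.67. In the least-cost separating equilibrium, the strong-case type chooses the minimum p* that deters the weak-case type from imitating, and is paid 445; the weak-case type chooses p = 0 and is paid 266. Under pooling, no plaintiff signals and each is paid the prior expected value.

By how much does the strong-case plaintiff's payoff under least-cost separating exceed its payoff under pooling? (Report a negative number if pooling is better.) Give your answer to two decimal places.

Least-cost separating signal: p* solves 266 = 445 − 45·p*, so p* = (445 − 266)/45 ≈ 3.9778.
Strong-case type's separating payoff: 445 − 34 × p* = 445 − 34 × (445 − 266)/45 = 445 − 6086/45 ≈ 309.7556.
Pooling payoff: 0.67 × 445 + 0.33 × 266 = 385.93.
Difference: 309.7556 − 385.93 = -76.1744, i.e. -76.17 to two decimal places.
The strong-case type would prefer the pooling outcome.

-76.17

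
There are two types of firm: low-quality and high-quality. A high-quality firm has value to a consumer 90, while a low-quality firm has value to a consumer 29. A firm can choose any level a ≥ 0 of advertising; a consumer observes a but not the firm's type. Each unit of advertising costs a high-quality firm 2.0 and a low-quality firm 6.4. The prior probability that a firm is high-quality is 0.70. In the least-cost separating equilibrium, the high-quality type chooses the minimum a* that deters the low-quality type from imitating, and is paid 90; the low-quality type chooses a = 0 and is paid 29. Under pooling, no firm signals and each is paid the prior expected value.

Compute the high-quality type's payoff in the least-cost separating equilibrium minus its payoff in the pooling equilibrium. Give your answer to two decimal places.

Least-cost separating signal: a* solves 29 = 90 − 6.4·a*, so a* = (90 − 29)/6.4 ≈ 9.5313.
High-quality type's separating payoff: 90 − 2.0 × a* = 90 − 2.0 × (90 − 29)/6.4 = 90 − 122/6.4 = 70.9375.
Pooling payoff: 0.70 × 90 + 0.30 × 29 = 71.7.
Difference: 70.9375 − 71.7 = -0.7625, i.e. -0.76 to two decimal places.
The high-quality type would prefer the pooling outcome.

-0.76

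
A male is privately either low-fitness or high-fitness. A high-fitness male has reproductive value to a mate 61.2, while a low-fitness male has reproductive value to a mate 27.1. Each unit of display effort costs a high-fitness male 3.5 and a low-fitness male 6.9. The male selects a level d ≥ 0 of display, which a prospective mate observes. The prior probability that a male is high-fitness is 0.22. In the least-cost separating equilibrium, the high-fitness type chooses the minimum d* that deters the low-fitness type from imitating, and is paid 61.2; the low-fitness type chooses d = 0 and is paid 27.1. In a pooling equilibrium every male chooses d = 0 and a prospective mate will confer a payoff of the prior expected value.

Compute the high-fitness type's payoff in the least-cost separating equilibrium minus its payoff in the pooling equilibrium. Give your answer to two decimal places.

Least-cost separating signal: d* solves 27.1 = 61.2 − 6.9·d*, so d* = (61.2 − 27.1)/6.9 ≈ 4.9420.
High-fitness type's separating payoff: 61.2 − 3.5 × d* = 61.2 − 3.5 × (61.2 − 27.1)/6.9 = 61.2 − 119.35/6.9 ≈ 43.9029.
Pooling payoff: 0.22 × 61.2 + 0.78 × 27.1 = 34.602.
Difference: 43.9029 − 34.602 = 9.3009, i.e. 9.30 to two decimal places.
The high-fitness type prefers to separate.

9.30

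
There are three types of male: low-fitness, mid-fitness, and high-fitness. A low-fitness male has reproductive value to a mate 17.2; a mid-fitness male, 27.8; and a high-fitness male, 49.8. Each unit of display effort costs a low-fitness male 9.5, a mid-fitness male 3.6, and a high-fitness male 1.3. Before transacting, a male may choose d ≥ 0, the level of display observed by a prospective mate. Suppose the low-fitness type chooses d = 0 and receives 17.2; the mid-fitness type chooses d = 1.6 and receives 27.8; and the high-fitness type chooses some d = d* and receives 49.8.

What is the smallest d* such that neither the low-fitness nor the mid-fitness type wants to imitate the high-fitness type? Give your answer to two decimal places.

Low-fitness type (on-path payoff 17.2) won't mimic when 17.2 ≥ 49.8 − 9.5·d*, i.e. d* ≥ 3.43.
Mid-fitness type (on-path payoff 27.8 − 3.6×1.6 = 22.04) won't mimic when 22.04 ≥ 49.8 − 3.6·d*, i.e. d* ≥ 7.71.
Both must hold, so d* = max(3.43, 7.71) = 7.71. The mid-fitness type's constraint binds.

7.71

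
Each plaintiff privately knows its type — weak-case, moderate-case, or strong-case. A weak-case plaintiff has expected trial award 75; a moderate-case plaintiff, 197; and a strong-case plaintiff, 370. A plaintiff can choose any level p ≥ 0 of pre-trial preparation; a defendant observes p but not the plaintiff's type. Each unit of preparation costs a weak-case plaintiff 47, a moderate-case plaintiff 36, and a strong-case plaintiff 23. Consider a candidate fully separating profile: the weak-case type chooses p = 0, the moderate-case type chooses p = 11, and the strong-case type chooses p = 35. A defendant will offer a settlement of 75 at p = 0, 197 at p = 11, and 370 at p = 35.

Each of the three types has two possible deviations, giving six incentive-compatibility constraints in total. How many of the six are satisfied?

Strong-case (own payoff 370 − 23×35 = -435): to p=0 gives 75 → profitable ✗; to p=11 gives 197 − 23×11 = -56 → profitable ✗.
Moderate-case (own payoff 197 − 36×11 = -199): to p=0 gives 75 → profitable ✗; to p=35 gives 370 − 36×35 = -890 → no gain ✓.
Weak-case (own payoff 75): to p=11 gives 197 − 47×11 = -320 → no gain ✓; to p=35 gives 370 − 47×35 = -1275 → no gain ✓.
3 of the 6 constraints hold; not an equilibrium.

3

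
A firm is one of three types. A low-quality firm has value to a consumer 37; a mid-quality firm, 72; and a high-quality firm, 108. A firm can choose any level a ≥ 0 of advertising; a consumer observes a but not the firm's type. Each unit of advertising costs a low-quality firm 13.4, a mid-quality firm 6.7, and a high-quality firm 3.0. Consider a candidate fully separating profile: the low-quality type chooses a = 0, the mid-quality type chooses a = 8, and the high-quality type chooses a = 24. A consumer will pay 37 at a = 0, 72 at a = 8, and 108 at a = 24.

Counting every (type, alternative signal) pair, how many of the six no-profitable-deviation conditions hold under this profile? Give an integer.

3

Mid-quality (own payoff 72 − 6.7×8 = 18.4): to a=0 gives 37 → profitable ✗; to a=24 gives 108 − 6.7×24 = -52.8 → no gain ✓.
High-quality (own payoff 108 − 3.0×24 = 36): to a=0 gives 37 → profitable ✗; to a=8 gives 72 − 3.0×8 = 48 → profitable ✗.
Low-quality (own payoff 37): to a=8 gives 72 − 13.4×8 = -35.2 → no gain ✓; to a=24 gives 108 − 13.4×24 = -213.6 → no gain ✓.
3 of the 6 constraints hold; not an equilibrium.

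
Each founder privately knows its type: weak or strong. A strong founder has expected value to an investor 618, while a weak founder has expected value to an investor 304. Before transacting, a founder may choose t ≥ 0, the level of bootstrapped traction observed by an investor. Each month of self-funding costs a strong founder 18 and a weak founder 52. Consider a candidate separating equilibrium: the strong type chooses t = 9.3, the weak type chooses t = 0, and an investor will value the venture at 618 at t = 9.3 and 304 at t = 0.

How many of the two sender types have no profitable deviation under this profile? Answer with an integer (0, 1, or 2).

Weak type: stay at 0 → 304; mimic → 618 − 52 × 9.3 = 134.4. IC holds (304 ≥ 134.4).
Strong type: signal → 618 − 18 × 9.3 = 450.6; deviate to 0 → 304. IC holds (450.6 ≥ 304).
2 of 2 constraints hold, so this is a separating equilibrium.

2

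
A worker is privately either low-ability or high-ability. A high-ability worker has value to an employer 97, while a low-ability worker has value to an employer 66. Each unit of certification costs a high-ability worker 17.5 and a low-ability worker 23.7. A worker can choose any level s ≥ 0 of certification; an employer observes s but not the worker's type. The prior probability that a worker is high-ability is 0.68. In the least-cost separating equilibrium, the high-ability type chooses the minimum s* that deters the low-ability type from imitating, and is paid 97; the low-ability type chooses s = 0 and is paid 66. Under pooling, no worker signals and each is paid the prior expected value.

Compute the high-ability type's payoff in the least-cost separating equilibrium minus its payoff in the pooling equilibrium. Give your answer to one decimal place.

-13.0

Least-cost separating signal: s* solves 66 = 97 − 23.7·s*, so s* = (97 − 66)/23.7 ≈ 1.3080.
High-ability type's separating payoff: 97 − 17.5 × s* = 97 − 17.5 × (97 − 66)/23.7 = 97 − 542.5/23.7 ≈ 74.110.
Pooling payoff: 0.68 × 97 + 0.32 × 66 = 87.08.
Difference: 74.110 − 87.08 = -12.97, i.e. -13.0 to one decimal place.
The high-ability type would prefer the pooling outcome.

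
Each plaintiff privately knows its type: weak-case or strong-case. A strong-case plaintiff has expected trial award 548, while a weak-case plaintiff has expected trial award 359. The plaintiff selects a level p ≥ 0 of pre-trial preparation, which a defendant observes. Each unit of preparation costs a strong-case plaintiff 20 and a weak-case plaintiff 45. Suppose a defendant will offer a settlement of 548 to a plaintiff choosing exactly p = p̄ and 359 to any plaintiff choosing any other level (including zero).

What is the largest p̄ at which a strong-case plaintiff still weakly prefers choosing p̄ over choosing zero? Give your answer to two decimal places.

9.45

Choosing p̄ yields the strong-case type 548 − 20·p̄; choosing zero yields 359.
The strong-case type is indifferent at 548 − 20·p̄ = 359, i.e. p̄ = (548 − 359) / 20 = 9.45.
For any p̄ above 9.45 the strong-case type would rather pool at zero, so separation collapses.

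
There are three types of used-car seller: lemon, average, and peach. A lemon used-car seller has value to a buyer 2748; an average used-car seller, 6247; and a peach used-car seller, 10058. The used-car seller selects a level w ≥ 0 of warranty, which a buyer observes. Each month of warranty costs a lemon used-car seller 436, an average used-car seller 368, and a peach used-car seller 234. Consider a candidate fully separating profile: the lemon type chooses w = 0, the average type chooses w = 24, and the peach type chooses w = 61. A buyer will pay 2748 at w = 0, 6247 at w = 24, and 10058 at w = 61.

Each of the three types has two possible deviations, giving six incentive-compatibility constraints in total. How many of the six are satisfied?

Average (own payoff 6247 − 368×24 = -2585): to w=0 gives 2748 → profitable ✗; to w=61 gives 10058 − 368×61 = -12390 → no gain ✓.
Lemon (own payoff 2748): to w=24 gives 6247 − 436×24 = -4217 → no gain ✓; to w=61 gives 10058 − 436×61 = -16538 → no gain ✓.
Peach (own payoff 10058 − 234×61 = -4216): to w=0 gives 2748 → profitable ✗; to w=24 gives 6247 − 234×24 = 631 → profitable ✗.
3 of the 6 constraints hold; not an equilibrium.

3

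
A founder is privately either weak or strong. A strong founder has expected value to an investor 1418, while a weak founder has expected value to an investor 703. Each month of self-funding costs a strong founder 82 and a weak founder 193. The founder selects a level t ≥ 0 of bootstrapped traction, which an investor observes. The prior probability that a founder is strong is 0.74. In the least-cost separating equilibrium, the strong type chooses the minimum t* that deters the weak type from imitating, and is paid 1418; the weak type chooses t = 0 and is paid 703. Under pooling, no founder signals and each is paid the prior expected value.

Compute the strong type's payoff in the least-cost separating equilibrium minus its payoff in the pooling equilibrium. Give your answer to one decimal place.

Least-cost separating signal: t* solves 703 = 1418 − 193·t*, so t* = (1418 − 703)/193 ≈ 3.7047.
Strong type's separating payoff: 1418 − 82 × t* = 1418 − 82 × (1418 − 703)/193 = 1418 − 58630/193 ≈ 1114.218.
Pooling payoff: 0.74 × 1418 + 0.26 × 703 = 1232.1.
Difference: 1114.218 − 1232.1 = -117.882, i.e. -117.9 to one decimal place.
The strong type would prefer the pooling outcome.

-117.9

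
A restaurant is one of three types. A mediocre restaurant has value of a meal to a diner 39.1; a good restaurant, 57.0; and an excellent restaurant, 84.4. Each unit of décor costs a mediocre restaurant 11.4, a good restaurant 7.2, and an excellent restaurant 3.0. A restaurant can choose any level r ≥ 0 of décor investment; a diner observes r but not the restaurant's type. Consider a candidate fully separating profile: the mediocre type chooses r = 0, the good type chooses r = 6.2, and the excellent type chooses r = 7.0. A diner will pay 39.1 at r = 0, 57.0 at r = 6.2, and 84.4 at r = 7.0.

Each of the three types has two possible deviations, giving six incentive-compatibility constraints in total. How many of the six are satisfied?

Good (own payoff 57.0 − 7.2×6.2 = 12.36): to r=0 gives 39.1 → profitable ✗; to r=7.0 gives 84.4 − 7.2×7.0 = 34 → profitable ✗.
Mediocre (own payoff 39.1): to r=6.2 gives 57.0 − 11.4×6.2 = -13.68 → no gain ✓; to r=7.0 gives 84.4 − 11.4×7.0 = 4.6 → no gain ✓.
Excellent (own payoff 84.4 − 3.0×7.0 = 63.4): to r=0 gives 39.1 → no gain ✓; to r=6.2 gives 57.0 − 3.0×6.2 = 38.4 → no gain ✓.
4 of the 6 constraints hold; not an equilibrium.

4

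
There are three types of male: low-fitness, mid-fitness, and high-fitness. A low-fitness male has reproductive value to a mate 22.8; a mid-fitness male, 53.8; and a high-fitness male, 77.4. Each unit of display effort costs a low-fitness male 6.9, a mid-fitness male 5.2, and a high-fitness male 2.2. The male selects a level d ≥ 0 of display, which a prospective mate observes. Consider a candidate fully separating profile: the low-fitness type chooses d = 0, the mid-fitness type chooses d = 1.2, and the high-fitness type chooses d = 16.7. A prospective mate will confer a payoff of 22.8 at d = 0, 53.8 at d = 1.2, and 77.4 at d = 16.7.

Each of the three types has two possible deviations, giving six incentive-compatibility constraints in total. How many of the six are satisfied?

4

Mid-fitness (own payoff 53.8 − 5.2×1.2 = 47.56): to d=0 gives 22.8 → no gain ✓; to d=16.7 gives 77.4 − 5.2×16.7 = -9.44 → no gain ✓.
Low-fitness (own payoff 22.8): to d=1.2 gives 53.8 − 6.9×1.2 = 45.52 → profitable ✗; to d=16.7 gives 77.4 − 6.9×16.7 = -37.83 → no gain ✓.
High-fitness (own payoff 77.4 − 2.2×16.7 = 40.66): to d=0 gives 22.8 → no gain ✓; to d=1.2 gives 53.8 − 2.2×1.2 = 51.16 → profitable ✗.
4 of the 6 constraints hold; not an equilibrium.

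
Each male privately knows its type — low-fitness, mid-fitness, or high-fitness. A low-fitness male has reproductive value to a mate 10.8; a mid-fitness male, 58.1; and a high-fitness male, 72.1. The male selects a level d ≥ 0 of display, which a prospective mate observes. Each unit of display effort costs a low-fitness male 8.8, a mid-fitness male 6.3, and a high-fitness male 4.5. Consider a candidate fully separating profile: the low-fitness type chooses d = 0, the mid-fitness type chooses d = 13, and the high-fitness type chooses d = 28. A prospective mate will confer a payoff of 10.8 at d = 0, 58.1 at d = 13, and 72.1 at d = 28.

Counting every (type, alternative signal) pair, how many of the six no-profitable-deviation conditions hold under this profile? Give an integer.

Mid-fitness (own payoff 58.1 − 6.3×13 = -23.8): to d=0 gives 10.8 → profitable ✗; to d=28 gives 72.1 − 6.3×28 = -104.3 → no gain ✓.
Low-fitness (own payoff 10.8): to d=13 gives 58.1 − 8.8×13 = -56.3 → no gain ✓; to d=28 gives 72.1 − 8.8×28 = -174.3 → no gain ✓.
High-fitness (own payoff 72.1 − 4.5×28 = -53.9): to d=0 gives 10.8 → profitable ✗; to d=13 gives 58.1 − 4.5×13 = -0.4 → profitable ✗.
3 of the 6 constraints hold; not an equilibrium.

3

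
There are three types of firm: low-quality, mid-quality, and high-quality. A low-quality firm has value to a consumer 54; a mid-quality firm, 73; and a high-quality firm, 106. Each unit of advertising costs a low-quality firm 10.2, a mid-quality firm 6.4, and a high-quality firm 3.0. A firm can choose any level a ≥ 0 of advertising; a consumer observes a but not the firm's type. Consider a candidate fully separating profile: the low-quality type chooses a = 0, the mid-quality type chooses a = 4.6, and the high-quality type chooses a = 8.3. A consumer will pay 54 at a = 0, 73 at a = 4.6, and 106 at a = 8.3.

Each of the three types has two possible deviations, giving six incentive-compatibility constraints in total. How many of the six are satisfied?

4

High-quality (own payoff 106 − 3.0×8.3 = 81.1): to a=0 gives 54 → no gain ✓; to a=4.6 gives 73 − 3.0×4.6 = 59.2 → no gain ✓.
Mid-quality (own payoff 73 − 6.4×4.6 = 43.56): to a=0 gives 54 → profitable ✗; to a=8.3 gives 106 − 6.4×8.3 = 52.88 → profitable ✗.
Low-quality (own payoff 54): to a=4.6 gives 73 − 10.2×4.6 = 26.08 → no gain ✓; to a=8.3 gives 106 − 10.2×8.3 = 21.34 → no gain ✓.
4 of the 6 constraints hold; not an equilibrium.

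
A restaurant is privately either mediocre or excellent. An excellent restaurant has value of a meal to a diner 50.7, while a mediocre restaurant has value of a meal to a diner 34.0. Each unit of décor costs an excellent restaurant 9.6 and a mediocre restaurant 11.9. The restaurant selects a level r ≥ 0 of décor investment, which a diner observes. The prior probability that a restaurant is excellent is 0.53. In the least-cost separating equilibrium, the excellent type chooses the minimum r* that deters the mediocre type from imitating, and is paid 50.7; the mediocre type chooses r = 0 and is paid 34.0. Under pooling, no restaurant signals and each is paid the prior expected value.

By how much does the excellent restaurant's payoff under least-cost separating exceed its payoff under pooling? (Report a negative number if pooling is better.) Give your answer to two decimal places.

Least-cost separating signal: r* solves 34.0 = 50.7 − 11.9·r*, so r* = (50.7 − 34.0)/11.9 ≈ 1.4034.
Excellent type's separating payoff: 50.7 − 9.6 × r* = 50.7 − 9.6 × (50.7 − 34.0)/11.9 = 50.7 − 160.32/11.9 ≈ 37.2277.
Pooling payoff: 0.53 × 50.7 + 0.47 × 34.0 = 42.851.
Difference: 37.2277 − 42.851 = -5.6233, i.e. -5.62 to two decimal places.
The excellent type would prefer the pooling outcome.

-5.62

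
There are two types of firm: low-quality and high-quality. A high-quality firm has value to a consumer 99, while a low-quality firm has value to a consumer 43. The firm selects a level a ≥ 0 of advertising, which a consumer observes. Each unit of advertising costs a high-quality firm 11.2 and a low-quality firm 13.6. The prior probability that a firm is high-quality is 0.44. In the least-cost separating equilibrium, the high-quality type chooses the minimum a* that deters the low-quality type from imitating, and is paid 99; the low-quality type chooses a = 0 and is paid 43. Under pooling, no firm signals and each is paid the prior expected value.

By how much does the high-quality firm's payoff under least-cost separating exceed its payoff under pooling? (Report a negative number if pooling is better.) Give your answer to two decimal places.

Least-cost separating signal: a* solves 43 = 99 − 13.6·a*, so a* = (99 − 43)/13.6 ≈ 4.1176.
High-quality type's separating payoff: 99 − 11.2 × a* = 99 − 11.2 × (99 − 43)/13.6 = 99 − 627.2/13.6 ≈ 52.8824.
Pooling payoff: 0.44 × 99 + 0.56 × 43 = 67.64.
Difference: 52.8824 − 67.64 = -14.7576, i.e. -14.76 to two decimal places.
The high-quality type would prefer the pooling outcome.

-14.76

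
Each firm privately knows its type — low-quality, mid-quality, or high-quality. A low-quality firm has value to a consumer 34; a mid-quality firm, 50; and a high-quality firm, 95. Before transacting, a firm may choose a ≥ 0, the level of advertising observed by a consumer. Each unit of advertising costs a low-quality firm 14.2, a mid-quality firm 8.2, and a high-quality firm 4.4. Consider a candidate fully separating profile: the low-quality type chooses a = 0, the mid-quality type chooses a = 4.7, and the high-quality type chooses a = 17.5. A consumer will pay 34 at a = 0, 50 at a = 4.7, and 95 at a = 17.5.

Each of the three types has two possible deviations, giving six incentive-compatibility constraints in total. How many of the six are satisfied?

3

Low-quality (own payoff 34): to a=4.7 gives 50 − 14.2×4.7 = -16.74 → no gain ✓; to a=17.5 gives 95 − 14.2×17.5 = -153.5 → no gain ✓.
High-quality (own payoff 95 − 4.4×17.5 = 18): to a=0 gives 34 → profitable ✗; to a=4.7 gives 50 − 4.4×4.7 = 29.32 → profitable ✗.
Mid-quality (own payoff 50 − 8.2×4.7 = 11.46): to a=0 gives 34 → profitable ✗; to a=17.5 gives 95 − 8.2×17.5 = -48.5 → no gain ✓.
3 of the 6 constraints hold; not an equilibrium.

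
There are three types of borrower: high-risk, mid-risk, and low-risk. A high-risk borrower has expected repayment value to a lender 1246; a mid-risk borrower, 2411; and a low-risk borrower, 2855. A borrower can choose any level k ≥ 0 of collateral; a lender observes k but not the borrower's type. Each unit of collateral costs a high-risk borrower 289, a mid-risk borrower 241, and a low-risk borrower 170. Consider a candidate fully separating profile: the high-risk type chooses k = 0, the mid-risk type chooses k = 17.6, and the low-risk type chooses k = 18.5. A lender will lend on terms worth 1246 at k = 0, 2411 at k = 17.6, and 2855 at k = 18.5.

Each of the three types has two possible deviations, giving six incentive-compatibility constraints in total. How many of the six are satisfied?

3

High-risk (own payoff 1246): to k=17.6 gives 2411 − 289×17.6 = -2675.4 → no gain ✓; to k=18.5 gives 2855 − 289×18.5 = -2491.5 → no gain ✓.
Low-risk (own payoff 2855 − 170×18.5 = -290): to k=0 gives 1246 → profitable ✗; to k=17.6 gives 2411 − 170×17.6 = -581 → no gain ✓.
Mid-risk (own payoff 2411 − 241×17.6 = -1830.6): to k=0 gives 1246 → profitable ✗; to k=18.5 gives 2855 − 241×18.5 = -1603.5 → profitable ✗.
3 of the 6 constraints hold; not an equilibrium.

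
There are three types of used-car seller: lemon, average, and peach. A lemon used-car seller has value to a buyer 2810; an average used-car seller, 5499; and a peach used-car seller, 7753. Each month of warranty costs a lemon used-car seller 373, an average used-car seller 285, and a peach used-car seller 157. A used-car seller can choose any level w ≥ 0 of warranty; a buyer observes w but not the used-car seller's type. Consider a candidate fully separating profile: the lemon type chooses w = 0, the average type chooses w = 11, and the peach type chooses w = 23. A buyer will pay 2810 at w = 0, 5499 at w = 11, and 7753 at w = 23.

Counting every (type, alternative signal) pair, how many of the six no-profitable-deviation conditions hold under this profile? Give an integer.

Lemon (own payoff 2810): to w=11 gives 5499 − 373×11 = 1396 → no gain ✓; to w=23 gives 7753 − 373×23 = -826 → no gain ✓.
Average (own payoff 5499 − 285×11 = 2364): to w=0 gives 2810 → profitable ✗; to w=23 gives 7753 − 285×23 = 1198 → no gain ✓.
Peach (own payoff 7753 − 157×23 = 4142): to w=0 gives 2810 → no gain ✓; to w=11 gives 5499 − 157×11 = 3772 → no gain ✓.
5 of the 6 constraints hold; not an equilibrium.

5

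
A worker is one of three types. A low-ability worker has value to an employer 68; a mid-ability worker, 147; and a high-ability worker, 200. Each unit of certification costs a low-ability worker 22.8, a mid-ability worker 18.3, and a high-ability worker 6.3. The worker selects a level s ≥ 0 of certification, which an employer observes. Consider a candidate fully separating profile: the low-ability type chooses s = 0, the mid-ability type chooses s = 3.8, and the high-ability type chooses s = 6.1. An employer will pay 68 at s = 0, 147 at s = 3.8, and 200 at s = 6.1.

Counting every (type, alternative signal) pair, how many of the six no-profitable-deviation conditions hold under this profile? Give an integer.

5

High-ability (own payoff 200 − 6.3×6.1 = 161.57): to s=0 gives 68 → no gain ✓; to s=3.8 gives 147 − 6.3×3.8 = 123.06 → no gain ✓.
Mid-ability (own payoff 147 − 18.3×3.8 = 77.46): to s=0 gives 68 → no gain ✓; to s=6.1 gives 200 − 18.3×6.1 = 88.37 → profitable ✗.
Low-ability (own payoff 68): to s=3.8 gives 147 − 22.8×3.8 = 60.36 → no gain ✓; to s=6.1 gives 200 − 22.8×6.1 = 60.92 → no gain ✓.
5 of the 6 constraints hold; not an equilibrium.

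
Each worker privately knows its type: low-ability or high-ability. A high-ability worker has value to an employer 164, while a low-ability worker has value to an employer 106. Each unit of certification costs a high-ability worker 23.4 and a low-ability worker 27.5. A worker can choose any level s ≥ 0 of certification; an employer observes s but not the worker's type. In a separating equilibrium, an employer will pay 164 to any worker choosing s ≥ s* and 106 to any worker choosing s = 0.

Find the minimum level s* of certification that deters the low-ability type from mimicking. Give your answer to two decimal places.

2.11

A low-ability worker choosing s = 0 receives 106.
Imitating at s* instead would pay 164 at cost 27.5·s*, netting 164 − 27.5·s*.
Indifference: 106 = 164 − 27.5·s*, so s* = (164 − 106) / 27.5 ≈ 2.11.
At s* the low-ability type's incentive constraint just binds; the high-ability type strictly prefers s* since its per-unit cost is lower.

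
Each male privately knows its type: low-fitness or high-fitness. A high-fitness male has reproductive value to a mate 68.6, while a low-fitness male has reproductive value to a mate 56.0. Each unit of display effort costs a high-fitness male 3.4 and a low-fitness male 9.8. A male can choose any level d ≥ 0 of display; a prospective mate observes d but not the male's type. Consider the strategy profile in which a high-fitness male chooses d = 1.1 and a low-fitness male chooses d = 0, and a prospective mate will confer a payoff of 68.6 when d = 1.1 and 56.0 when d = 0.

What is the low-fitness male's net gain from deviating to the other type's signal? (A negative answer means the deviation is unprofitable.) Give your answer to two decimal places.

Playing d = 0 the low-fitness male receives 56.0.
Deviating to d = 1.1 brings payment 68.6 at cost 9.8 × 1.1 = 10.78, netting 57.82.
Gain from deviating: 57.82 − 56.0 = 1.82.
The gain is positive, so the low-fitness type's incentive-compatibility constraint is violated — this profile is not a separating equilibrium.

1.82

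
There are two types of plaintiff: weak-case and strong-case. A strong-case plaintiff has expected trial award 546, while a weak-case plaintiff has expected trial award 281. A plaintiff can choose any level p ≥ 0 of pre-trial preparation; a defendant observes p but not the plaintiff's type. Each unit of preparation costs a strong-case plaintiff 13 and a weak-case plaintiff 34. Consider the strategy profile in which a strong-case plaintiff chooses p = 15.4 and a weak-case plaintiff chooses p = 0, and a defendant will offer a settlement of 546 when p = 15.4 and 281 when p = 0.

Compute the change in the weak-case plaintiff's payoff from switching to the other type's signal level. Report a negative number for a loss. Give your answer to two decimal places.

-258.60

Playing p = 0 the weak-case plaintiff receives 281.
Deviating to p = 15.4 brings payment 546 at cost 34 × 15.4 = 523.6, netting 22.4.
Gain from deviating: 22.4 − 281 = -258.60.
The gain is negative, so the weak-case type's incentive-compatibility constraint is satisfied.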